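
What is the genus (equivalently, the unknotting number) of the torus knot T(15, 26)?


For a torus knot T(p,q), both the unknotting number and genus equal (p-1)(q-1)/2.
= (15-1)(26-1)/2
= 14*25/2
= 350/2 = 175

175


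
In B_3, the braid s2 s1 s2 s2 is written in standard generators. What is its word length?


The word length counts the number of generators (including inverses).
Listing each generator: s2, s1, s2, s2
There are 4 generators in this braid word.

4


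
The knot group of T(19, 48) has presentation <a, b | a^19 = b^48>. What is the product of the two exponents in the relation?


The relation is a^19 = b^48.
Product of exponents = 19 * 48
= 912

912


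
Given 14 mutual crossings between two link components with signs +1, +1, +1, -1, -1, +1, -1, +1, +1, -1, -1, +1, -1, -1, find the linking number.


Step 1: Count positive crossings: 7
Step 2: Count negative crossings: 7
Step 3: Sum of signs = 7 - 7 = 0
Step 4: Linking number = sum/2 = 0/2 = 0

0


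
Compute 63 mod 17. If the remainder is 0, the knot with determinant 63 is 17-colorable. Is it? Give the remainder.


Step 1: A knot is p-colorable if and only if p divides its determinant.
Step 2: Compute 63 mod 17.
63 = 3 * 17 + 12
Step 3: 63 mod 17 = 12
Step 4: The knot is 17-colorable: no

12


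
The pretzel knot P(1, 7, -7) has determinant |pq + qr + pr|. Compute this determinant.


Step 1: Compute pq + qr + pr.
pq = 1*7 = 7
qr = 7*(-7) = -49
pr = 1*(-7) = -7
pq + qr + pr = 7 + (-49) + (-7) = -49
Step 2: Take absolute value.
det(P(1,7,-7)) = |-49| = 49

49


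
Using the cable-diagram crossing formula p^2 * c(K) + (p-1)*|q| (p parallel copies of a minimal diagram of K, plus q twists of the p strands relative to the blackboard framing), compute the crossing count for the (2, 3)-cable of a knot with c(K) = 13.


Step 1: Each of the c(K) crossings of the companion diagram becomes p*p = p^2 crossings among the p parallel strands, and each of the |q| twists s_1 s_2 ... s_(p-1) adds (p-1) crossings.
  Crossings = p^2 * c(K) + (p-1)*|q|
Step 2: = 2^2 * 13 + (2-1)*3
Step 3: = 4*13 + 1*3
Step 4: = 52 + 3 = 55

55


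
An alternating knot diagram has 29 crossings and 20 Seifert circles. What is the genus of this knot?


For alternating knots, g = (c - s + 1)/2.
= (29 - 20 + 1)/2
= 10/2 = 5

5


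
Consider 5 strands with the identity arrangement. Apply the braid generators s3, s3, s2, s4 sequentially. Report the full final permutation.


Starting with identity [1, 2, 3, 4, 5].
Apply generators in sequence:
  After s3: [1, 2, 4, 3, 5]
  After s3: [1, 2, 3, 4, 5]
  After s2: [1, 3, 2, 4, 5]
  After s4: [1, 3, 2, 5, 4]
Final permutation: [1, 3, 2, 5, 4]

[1, 3, 2, 5, 4]


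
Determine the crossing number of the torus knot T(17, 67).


For a torus knot T(p, q) with gcd(p,q)=1,
the crossing number is min(p*(q-1), q*(p-1)).
p*(q-1) = 17*66 = 1122
q*(p-1) = 67*16 = 1072
min(1122, 1072) = 1072

1072


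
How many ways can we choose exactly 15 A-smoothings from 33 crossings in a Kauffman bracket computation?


We choose which 15 of 33 crossings get A-smoothings.
C(33, 15) = 33! / (15! * 18!)
= 1037158320

1037158320


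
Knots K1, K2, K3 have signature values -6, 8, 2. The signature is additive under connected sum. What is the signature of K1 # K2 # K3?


The signature is additive under connected sum.
signature(K1 # K2 # K3) = (-6) + (8) + (2)
= 4

4


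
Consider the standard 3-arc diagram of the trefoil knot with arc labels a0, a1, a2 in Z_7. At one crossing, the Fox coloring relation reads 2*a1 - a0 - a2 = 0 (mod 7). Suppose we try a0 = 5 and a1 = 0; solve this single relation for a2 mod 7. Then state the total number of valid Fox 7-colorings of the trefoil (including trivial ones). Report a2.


Step 1: Apply the given crossing relation 2*a1 - a0 - a2 = 0 (mod 7).
  a2 = 2*a1 - a0 mod 7
  a2 = 2*0 - 5 mod 7
  a2 = 0 - 5 mod 7
  a2 = -5 mod 7 = 2
Step 2: The trefoil has determinant 3.
  Number of Fox p-colorings (p prime) is p^2 if p = 3, else p.
  Since 7 does not divide 3, only trivial (constant) colorings exist.
  (So the trial a0 = 5, a1 = 0 with a0 != a1 does NOT extend to a valid coloring of the whole trefoil: the other two crossing relations require 3*(a1 - a0) = 0 (mod 7), which fails.)
  Total colorings = 7
Step 3: a2 = 2, total Fox 7-colorings = 7

2


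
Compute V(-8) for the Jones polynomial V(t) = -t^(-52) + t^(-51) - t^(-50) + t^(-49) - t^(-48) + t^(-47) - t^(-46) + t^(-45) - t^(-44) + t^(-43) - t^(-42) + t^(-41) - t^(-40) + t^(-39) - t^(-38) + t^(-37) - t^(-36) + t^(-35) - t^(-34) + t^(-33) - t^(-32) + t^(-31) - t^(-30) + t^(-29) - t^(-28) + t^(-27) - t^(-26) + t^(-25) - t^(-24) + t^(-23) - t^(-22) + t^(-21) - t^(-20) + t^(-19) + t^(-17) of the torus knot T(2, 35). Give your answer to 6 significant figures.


Substituting t = -8 into V(t) = -t^(-52) + t^(-51) - t^(-50) + t^(-49) - t^(-48) + t^(-47) - t^(-46) + t^(-45) - t^(-44) + t^(-43) - t^(-42) + t^(-41) - t^(-40) + t^(-39) - t^(-38) + t^(-37) - t^(-36) + t^(-35) - t^(-34) + t^(-33) - t^(-32) + t^(-31) - t^(-30) + t^(-29) - t^(-28) + t^(-27) - t^(-26) + t^(-25) - t^(-24) + t^(-23) - t^(-22) + t^(-21) - t^(-20) + t^(-19) + t^(-17):
  (-)t^(-52) = -1.09476e-47
  (+)t^(-51) = -8.75812e-47
  (-)t^(-50) = -7.00649e-46
  (+)t^(-49) = -5.60519e-45
  (-)t^(-48) = -4.48416e-44
  (+)t^(-47) = -3.58732e-43
  (-)t^(-46) = -2.86986e-42
  (+)t^(-45) = -2.29589e-41
  (-)t^(-44) = -1.83671e-40
  (+)t^(-43) = -1.46937e-39
  (-)t^(-42) = -1.17549e-38
  (+)t^(-41) = -9.40395e-38
  (-)t^(-40) = -7.52316e-37
  (+)t^(-39) = -6.01853e-36
  (-)t^(-38) = -4.81482e-35
  (+)t^(-37) = -3.85186e-34
  (-)t^(-36) = -3.08149e-33
  (+)t^(-35) = -2.46519e-32
  (-)t^(-34) = -1.97215e-31
  (+)t^(-33) = -1.57772e-30
  (-)t^(-32) = -1.26218e-29
  (+)t^(-31) = -1.00974e-28
  (-)t^(-30) = -8.07794e-28
  (+)t^(-29) = -6.46235e-27
  (-)t^(-28) = -5.16988e-26
  (+)t^(-27) = -4.1359e-25
  (-)t^(-26) = -3.30872e-24
  (+)t^(-25) = -2.64698e-23
  (-)t^(-24) = -2.11758e-22
  (+)t^(-23) = -1.69407e-21
  (-)t^(-22) = -1.35525e-20
  (+)t^(-21) = -1.0842e-19
  (-)t^(-20) = -8.67362e-19
  (+)t^(-19) = -6.93889e-18
  (+)t^(-17) = -4.44089e-16
Sum = (-1.09476e-47) + (-8.75812e-47) + (-7.00649e-46) + (-5.60519e-45) + (-4.48416e-44) + (-3.58732e-43) + (-2.86986e-42) + (-2.29589e-41) + (-1.83671e-40) + (-1.46937e-39) + (-1.17549e-38) + (-9.40395e-38) + (-7.52316e-37) + (-6.01853e-36) + (-4.81482e-35) + (-3.85186e-34) + (-3.08149e-33) + (-2.46519e-32) + (-1.97215e-31) + (-1.57772e-30) + (-1.26218e-29) + (-1.00974e-28) + (-8.07794e-28) + (-6.46235e-27) + (-5.16988e-26) + (-4.1359e-25) + (-3.30872e-24) + (-2.64698e-23) + (-2.11758e-22) + (-1.69407e-21) + (-1.35525e-20) + (-1.0842e-19) + (-8.67362e-19) + (-6.93889e-18) + (-4.44089e-16)
= -4.520193743e-16
Rounded to 6 significant figures: -4.52019e-16

-4.52019e-16


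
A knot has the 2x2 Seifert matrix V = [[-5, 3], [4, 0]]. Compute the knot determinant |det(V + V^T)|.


Step 1: Form V + V^T where V = [[-5, 3], [4, 0]]
  V^T = [[-5, 4], [3, 0]]
  V + V^T = [[-10, 7], [7, 0]]
Step 2: det(V + V^T) = (-10)*0 - 7*7
  = 0 - 49 = -49
Step 3: Knot determinant = |det(V + V^T)| = |-49| = 49

49


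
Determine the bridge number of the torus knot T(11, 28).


The bridge number of T(p,q) is min(p,q).
min(11, 28) = 11

11


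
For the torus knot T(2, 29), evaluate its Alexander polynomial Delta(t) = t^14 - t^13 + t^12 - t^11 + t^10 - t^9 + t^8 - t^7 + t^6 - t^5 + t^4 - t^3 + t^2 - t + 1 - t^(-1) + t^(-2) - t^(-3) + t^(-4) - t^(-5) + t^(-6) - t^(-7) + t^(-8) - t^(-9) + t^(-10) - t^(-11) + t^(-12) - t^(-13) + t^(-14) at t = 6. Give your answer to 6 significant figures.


Substituting t = 6 into Delta(t) = t^14 - t^13 + t^12 - t^11 + t^10 - t^9 + t^8 - t^7 + t^6 - t^5 + t^4 - t^3 + t^2 - t + 1 - t^(-1) + t^(-2) - t^(-3) + t^(-4) - t^(-5) + t^(-6) - t^(-7) + t^(-8) - t^(-9) + t^(-10) - t^(-11) + t^(-12) - t^(-13) + t^(-14):
Term values: (78364164096) + (-13060694016) + (2176782336) + (-362797056) + (60466176) + (-10077696) + (1679616) + (-279936) + (46656) + (-7776) + (1296) + (-216) + (36) + (-6) + (1) + (-0.166667) + (0.0277778) + (-0.00462963) + (0.000771605) + (-0.000128601) + (2.14335e-05) + (-3.57225e-06) + (5.95374e-07) + (-9.9229e-08) + (1.65382e-08) + (-2.75636e-09) + (4.59394e-10) + (-7.65656e-11) + (1.27609e-11)
Sum = 6.716928351e+10
Rounded to 6 significant figures: 6.71693e+10

6.71693e+10


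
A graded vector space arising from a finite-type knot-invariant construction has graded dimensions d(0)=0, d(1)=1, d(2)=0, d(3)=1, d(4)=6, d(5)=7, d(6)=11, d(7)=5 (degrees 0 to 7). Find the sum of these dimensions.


Total dimension = d(0) + d(1) + ... + d(7)
= 0 + 1 + 0 + 1 + 6 + 7 + 11 + 5
= 31

31


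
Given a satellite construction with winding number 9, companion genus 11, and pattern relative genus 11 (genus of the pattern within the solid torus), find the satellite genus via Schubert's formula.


Schubert: g(satellite) = g_rel(pattern) + |winding| * g(companion),
where g_rel(pattern) is the genus of the pattern relative to the solid torus.
= 11 + 9 * 11
= 11 + 99 = 110

110


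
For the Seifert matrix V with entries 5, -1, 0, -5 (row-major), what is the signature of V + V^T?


Step 1: V + V^T = [[10, -1], [-1, -10]]
Step 2: trace = 0, det = -101
Step 3: Discriminant = 0^2 - 4*(-101) = 404
Step 4: Eigenvalues: 10.0499, -10.0499
Step 5: Signature = (# positive eigenvalues) - (# negative eigenvalues) = 0

0


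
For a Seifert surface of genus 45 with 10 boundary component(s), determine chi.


chi = 2 - 2g - b
= 2 - 2*45 - 10
= 2 - 90 - 10 = -98

-98


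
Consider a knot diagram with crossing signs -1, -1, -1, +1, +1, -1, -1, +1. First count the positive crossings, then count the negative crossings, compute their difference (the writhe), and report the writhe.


Step 1: Count positive crossings (+1).
Positive crossings: 3
Step 2: Count negative crossings (-1).
Negative crossings: 5
Step 3: Writhe = (positive) - (negative)
w = 3 - 5 = -2
Step 4: |w| = 2, and w is negative

-2


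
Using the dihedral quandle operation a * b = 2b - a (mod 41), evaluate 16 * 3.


16 * 3 = 2*3 - 16 mod 41
= 6 - 16 mod 41
= -10 mod 41 = 31

31


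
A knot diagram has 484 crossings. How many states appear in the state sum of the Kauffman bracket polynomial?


Each crossing contributes 2 choices (A-smoothing or B-smoothing).
Total states = 2^484 = 49947976805055875702105555676690660891977570282639538413746511354005947821116249921924897649015871538557230897942505966327167610868612564900642816

49947976805055875702105555676690660891977570282639538413746511354005947821116249921924897649015871538557230897942505966327167610868612564900642816


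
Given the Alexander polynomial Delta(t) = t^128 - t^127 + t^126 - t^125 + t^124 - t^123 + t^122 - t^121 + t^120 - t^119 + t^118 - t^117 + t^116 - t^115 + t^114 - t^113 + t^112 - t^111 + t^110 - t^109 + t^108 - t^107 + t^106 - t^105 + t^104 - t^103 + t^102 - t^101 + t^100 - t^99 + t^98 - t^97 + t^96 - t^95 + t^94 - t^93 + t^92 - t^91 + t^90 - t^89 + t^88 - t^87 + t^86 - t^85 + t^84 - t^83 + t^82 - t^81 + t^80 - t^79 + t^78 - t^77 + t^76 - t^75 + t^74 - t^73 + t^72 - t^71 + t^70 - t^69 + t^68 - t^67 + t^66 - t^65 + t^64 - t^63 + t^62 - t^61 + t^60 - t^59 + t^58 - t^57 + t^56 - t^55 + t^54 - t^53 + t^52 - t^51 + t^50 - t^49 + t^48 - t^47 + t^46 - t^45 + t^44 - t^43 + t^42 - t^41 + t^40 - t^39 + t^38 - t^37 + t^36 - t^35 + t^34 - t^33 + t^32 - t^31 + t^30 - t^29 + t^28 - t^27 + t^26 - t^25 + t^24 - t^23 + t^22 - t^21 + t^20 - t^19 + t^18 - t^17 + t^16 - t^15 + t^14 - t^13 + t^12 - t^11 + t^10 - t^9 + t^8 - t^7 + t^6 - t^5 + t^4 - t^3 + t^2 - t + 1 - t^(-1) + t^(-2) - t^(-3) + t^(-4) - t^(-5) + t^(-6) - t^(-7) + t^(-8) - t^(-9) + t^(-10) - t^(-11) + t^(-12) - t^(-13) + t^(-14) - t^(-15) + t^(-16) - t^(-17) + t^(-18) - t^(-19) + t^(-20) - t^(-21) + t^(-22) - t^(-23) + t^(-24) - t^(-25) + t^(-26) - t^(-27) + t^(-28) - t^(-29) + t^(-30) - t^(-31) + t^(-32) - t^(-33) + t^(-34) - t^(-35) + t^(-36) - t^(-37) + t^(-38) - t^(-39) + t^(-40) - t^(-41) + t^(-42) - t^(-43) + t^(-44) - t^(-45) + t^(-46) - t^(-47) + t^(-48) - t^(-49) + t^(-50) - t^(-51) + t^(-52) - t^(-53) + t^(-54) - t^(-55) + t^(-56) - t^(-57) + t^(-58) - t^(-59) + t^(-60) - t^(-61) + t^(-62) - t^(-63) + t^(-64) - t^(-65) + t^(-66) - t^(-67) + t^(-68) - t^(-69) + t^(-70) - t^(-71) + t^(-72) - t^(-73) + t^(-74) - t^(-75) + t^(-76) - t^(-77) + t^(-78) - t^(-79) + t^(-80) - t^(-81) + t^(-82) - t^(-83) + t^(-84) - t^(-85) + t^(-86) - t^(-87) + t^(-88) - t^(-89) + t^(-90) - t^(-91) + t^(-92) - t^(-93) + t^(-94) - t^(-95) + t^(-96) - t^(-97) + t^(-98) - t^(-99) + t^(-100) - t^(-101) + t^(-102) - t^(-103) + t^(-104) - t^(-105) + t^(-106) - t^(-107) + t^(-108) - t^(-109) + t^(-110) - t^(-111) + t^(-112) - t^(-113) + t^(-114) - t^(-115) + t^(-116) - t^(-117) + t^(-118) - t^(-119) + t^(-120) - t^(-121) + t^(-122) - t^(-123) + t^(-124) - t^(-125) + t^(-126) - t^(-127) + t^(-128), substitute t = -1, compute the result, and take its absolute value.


Step 1: The polynomial has 257 terms with alternating signs, exponents from 128 down to -128.
Step 2: Substitute t = -1. The i-th term has coefficient (-1)^i and exponent (m-i),
  so its value is (-1)^i * (-1)^(m-i) = (-1)^m = 1 for every i.
Step 3: All 257 terms equal 1, so Delta(-1) = 257 * (1) = 257
Step 4: |Delta(-1)| = 257

257


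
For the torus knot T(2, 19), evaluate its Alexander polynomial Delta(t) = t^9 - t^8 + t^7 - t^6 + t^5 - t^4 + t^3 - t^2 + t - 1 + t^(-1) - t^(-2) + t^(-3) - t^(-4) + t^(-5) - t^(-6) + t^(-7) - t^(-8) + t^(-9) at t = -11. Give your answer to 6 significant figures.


Substituting t = -11 into Delta(t) = t^9 - t^8 + t^7 - t^6 + t^5 - t^4 + t^3 - t^2 + t - 1 + t^(-1) - t^(-2) + t^(-3) - t^(-4) + t^(-5) - t^(-6) + t^(-7) - t^(-8) + t^(-9):
Term values: (-2357947691) + (-214358881) + (-19487171) + (-1771561) + (-161051) + (-14641) + (-1331) + (-121) + (-11) + (-1) + (-0.0909091) + (-0.00826446) + (-0.000751315) + (-6.83013e-05) + (-6.20921e-06) + (-5.64474e-07) + (-5.13158e-08) + (-4.66507e-09) + (-4.24098e-10)
Sum = -2593742460
Rounded to 6 significant figures: -2.59374e+09

-2.59374e+09


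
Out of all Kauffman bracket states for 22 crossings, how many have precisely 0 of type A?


We choose which 0 of 22 crossings get A-smoothings.
C(22, 0) = 22! / (0! * 22!)
= 1

1


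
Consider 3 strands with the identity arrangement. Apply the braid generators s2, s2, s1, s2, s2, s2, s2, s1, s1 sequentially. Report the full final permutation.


Starting with identity [1, 2, 3].
Apply generators in sequence:
  After s2: [1, 3, 2]
  After s2: [1, 2, 3]
  After s1: [2, 1, 3]
  After s2: [2, 3, 1]
  After s2: [2, 1, 3]
  After s2: [2, 3, 1]
  After s2: [2, 1, 3]
  After s1: [1, 2, 3]
  After s1: [2, 1, 3]
Final permutation: [2, 1, 3]

[2, 1, 3]


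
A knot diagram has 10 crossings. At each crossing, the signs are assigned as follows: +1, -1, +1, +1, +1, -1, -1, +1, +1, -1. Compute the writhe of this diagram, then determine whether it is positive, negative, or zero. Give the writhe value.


Step 1: Count positive crossings (+1).
Positive crossings: 6
Step 2: Count negative crossings (-1).
Negative crossings: 4
Step 3: Writhe = (positive) - (negative)
w = 6 - 4 = 2
Step 4: |w| = 2, and w is positive

2


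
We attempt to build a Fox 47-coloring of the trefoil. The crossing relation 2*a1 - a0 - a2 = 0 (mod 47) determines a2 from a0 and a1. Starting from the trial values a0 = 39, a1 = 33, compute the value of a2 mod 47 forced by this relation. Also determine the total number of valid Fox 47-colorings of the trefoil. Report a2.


Step 1: Apply the given crossing relation 2*a1 - a0 - a2 = 0 (mod 47).
  a2 = 2*a1 - a0 mod 47
  a2 = 2*33 - 39 mod 47
  a2 = 66 - 39 mod 47
  a2 = 27 mod 47 = 27
Step 2: The trefoil has determinant 3.
  Number of Fox p-colorings (p prime) is p^2 if p = 3, else p.
  Since 47 does not divide 3, only trivial (constant) colorings exist.
  (So the trial a0 = 39, a1 = 33 with a0 != a1 does NOT extend to a valid coloring of the whole trefoil: the other two crossing relations require 3*(a1 - a0) = 0 (mod 47), which fails.)
  Total colorings = 47
Step 3: a2 = 27, total Fox 47-colorings = 47

27


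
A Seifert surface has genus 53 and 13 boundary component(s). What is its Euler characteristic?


chi = 2 - 2g - b
= 2 - 2*53 - 13
= 2 - 106 - 13 = -117

-117


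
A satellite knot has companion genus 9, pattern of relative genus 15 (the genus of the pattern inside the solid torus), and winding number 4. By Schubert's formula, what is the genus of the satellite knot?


Schubert: g(satellite) = g_rel(pattern) + |winding| * g(companion),
where g_rel(pattern) is the genus of the pattern relative to the solid torus.
= 15 + 4 * 9
= 15 + 36 = 51

51


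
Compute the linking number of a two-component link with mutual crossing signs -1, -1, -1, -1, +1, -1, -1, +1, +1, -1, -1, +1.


Step 1: Count positive crossings: 4
Step 2: Count negative crossings: 8
Step 3: Sum of signs = 4 - 8 = -4
Step 4: Linking number = sum/2 = -4/2 = -2

-2


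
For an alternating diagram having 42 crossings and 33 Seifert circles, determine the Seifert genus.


For alternating knots, g = (c - s + 1)/2.
= (42 - 33 + 1)/2
= 10/2 = 5

5


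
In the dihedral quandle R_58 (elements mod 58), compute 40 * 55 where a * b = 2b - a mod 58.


40 * 55 = 2*55 - 40 mod 58
= 110 - 40 mod 58
= 70 mod 58 = 12

12


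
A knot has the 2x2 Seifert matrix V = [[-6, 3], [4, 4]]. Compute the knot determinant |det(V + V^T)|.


Step 1: Form V + V^T where V = [[-6, 3], [4, 4]]
  V^T = [[-6, 4], [3, 4]]
  V + V^T = [[-12, 7], [7, 8]]
Step 2: det(V + V^T) = (-12)*8 - 7*7
  = -96 - 49 = -145
Step 3: Knot determinant = |det(V + V^T)| = |-145| = 145

145


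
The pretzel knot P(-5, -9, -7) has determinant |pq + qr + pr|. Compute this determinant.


Step 1: Compute pq + qr + pr.
pq = (-5)*(-9) = 45
qr = (-9)*(-7) = 63
pr = (-5)*(-7) = 35
pq + qr + pr = 45 + 63 + 35 = 143
Step 2: Take absolute value.
det(P(-5,-9,-7)) = |143| = 143

143


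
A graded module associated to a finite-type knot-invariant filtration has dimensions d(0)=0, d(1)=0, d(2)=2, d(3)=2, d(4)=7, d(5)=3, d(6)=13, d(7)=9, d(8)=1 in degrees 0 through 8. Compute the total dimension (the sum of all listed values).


Total dimension = d(0) + d(1) + ... + d(8)
= 0 + 0 + 2 + 2 + 7 + 3 + 13 + 9 + 1
= 37

37


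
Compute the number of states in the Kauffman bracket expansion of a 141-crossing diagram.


Each crossing contributes 2 choices (A-smoothing or B-smoothing).
Total states = 2^141 = 2787593149816327892691964784081045188247552

2787593149816327892691964784081045188247552


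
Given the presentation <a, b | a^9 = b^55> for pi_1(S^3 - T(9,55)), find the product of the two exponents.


The relation is a^9 = b^55.
Product of exponents = 9 * 55
= 495

495


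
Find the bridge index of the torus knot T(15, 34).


The bridge number of T(p,q) is min(p,q).
min(15, 34) = 15

15


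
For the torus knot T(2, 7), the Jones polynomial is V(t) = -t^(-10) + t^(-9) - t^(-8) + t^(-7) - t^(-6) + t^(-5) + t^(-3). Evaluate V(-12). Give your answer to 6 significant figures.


Substituting t = -12 into V(t) = -t^(-10) + t^(-9) - t^(-8) + t^(-7) - t^(-6) + t^(-5) + t^(-3):
  (-)t^(-10) = -1.61506e-11
  (+)t^(-9) = -1.93807e-10
  (-)t^(-8) = -2.32568e-09
  (+)t^(-7) = -2.79082e-08
  (-)t^(-6) = -3.34898e-07
  (+)t^(-5) = -4.01878e-06
  (+)t^(-3) = -0.000578704
Sum = (-1.61506e-11) + (-1.93807e-10) + (-2.32568e-09) + (-2.79082e-08) + (-3.34898e-07) + (-4.01878e-06) + (-0.000578704)
= -0.0005830878212
Rounded to 6 significant figures: -0.000583088

-0.000583088


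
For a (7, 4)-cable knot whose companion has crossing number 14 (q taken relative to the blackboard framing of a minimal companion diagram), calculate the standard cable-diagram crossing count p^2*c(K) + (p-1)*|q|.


Step 1: Each of the c(K) crossings of the companion diagram becomes p*p = p^2 crossings among the p parallel strands, and each of the |q| twists s_1 s_2 ... s_(p-1) adds (p-1) crossings.
  Crossings = p^2 * c(K) + (p-1)*|q|
Step 2: = 7^2 * 14 + (7-1)*4
Step 3: = 49*14 + 6*4
Step 4: = 686 + 24 = 710

710


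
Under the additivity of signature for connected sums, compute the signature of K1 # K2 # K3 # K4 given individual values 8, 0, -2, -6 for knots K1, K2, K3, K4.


The signature is additive under connected sum.
signature(K1 # K2 # K3 # K4) = (8) + (0) + (-2) + (-6)
= 0

0


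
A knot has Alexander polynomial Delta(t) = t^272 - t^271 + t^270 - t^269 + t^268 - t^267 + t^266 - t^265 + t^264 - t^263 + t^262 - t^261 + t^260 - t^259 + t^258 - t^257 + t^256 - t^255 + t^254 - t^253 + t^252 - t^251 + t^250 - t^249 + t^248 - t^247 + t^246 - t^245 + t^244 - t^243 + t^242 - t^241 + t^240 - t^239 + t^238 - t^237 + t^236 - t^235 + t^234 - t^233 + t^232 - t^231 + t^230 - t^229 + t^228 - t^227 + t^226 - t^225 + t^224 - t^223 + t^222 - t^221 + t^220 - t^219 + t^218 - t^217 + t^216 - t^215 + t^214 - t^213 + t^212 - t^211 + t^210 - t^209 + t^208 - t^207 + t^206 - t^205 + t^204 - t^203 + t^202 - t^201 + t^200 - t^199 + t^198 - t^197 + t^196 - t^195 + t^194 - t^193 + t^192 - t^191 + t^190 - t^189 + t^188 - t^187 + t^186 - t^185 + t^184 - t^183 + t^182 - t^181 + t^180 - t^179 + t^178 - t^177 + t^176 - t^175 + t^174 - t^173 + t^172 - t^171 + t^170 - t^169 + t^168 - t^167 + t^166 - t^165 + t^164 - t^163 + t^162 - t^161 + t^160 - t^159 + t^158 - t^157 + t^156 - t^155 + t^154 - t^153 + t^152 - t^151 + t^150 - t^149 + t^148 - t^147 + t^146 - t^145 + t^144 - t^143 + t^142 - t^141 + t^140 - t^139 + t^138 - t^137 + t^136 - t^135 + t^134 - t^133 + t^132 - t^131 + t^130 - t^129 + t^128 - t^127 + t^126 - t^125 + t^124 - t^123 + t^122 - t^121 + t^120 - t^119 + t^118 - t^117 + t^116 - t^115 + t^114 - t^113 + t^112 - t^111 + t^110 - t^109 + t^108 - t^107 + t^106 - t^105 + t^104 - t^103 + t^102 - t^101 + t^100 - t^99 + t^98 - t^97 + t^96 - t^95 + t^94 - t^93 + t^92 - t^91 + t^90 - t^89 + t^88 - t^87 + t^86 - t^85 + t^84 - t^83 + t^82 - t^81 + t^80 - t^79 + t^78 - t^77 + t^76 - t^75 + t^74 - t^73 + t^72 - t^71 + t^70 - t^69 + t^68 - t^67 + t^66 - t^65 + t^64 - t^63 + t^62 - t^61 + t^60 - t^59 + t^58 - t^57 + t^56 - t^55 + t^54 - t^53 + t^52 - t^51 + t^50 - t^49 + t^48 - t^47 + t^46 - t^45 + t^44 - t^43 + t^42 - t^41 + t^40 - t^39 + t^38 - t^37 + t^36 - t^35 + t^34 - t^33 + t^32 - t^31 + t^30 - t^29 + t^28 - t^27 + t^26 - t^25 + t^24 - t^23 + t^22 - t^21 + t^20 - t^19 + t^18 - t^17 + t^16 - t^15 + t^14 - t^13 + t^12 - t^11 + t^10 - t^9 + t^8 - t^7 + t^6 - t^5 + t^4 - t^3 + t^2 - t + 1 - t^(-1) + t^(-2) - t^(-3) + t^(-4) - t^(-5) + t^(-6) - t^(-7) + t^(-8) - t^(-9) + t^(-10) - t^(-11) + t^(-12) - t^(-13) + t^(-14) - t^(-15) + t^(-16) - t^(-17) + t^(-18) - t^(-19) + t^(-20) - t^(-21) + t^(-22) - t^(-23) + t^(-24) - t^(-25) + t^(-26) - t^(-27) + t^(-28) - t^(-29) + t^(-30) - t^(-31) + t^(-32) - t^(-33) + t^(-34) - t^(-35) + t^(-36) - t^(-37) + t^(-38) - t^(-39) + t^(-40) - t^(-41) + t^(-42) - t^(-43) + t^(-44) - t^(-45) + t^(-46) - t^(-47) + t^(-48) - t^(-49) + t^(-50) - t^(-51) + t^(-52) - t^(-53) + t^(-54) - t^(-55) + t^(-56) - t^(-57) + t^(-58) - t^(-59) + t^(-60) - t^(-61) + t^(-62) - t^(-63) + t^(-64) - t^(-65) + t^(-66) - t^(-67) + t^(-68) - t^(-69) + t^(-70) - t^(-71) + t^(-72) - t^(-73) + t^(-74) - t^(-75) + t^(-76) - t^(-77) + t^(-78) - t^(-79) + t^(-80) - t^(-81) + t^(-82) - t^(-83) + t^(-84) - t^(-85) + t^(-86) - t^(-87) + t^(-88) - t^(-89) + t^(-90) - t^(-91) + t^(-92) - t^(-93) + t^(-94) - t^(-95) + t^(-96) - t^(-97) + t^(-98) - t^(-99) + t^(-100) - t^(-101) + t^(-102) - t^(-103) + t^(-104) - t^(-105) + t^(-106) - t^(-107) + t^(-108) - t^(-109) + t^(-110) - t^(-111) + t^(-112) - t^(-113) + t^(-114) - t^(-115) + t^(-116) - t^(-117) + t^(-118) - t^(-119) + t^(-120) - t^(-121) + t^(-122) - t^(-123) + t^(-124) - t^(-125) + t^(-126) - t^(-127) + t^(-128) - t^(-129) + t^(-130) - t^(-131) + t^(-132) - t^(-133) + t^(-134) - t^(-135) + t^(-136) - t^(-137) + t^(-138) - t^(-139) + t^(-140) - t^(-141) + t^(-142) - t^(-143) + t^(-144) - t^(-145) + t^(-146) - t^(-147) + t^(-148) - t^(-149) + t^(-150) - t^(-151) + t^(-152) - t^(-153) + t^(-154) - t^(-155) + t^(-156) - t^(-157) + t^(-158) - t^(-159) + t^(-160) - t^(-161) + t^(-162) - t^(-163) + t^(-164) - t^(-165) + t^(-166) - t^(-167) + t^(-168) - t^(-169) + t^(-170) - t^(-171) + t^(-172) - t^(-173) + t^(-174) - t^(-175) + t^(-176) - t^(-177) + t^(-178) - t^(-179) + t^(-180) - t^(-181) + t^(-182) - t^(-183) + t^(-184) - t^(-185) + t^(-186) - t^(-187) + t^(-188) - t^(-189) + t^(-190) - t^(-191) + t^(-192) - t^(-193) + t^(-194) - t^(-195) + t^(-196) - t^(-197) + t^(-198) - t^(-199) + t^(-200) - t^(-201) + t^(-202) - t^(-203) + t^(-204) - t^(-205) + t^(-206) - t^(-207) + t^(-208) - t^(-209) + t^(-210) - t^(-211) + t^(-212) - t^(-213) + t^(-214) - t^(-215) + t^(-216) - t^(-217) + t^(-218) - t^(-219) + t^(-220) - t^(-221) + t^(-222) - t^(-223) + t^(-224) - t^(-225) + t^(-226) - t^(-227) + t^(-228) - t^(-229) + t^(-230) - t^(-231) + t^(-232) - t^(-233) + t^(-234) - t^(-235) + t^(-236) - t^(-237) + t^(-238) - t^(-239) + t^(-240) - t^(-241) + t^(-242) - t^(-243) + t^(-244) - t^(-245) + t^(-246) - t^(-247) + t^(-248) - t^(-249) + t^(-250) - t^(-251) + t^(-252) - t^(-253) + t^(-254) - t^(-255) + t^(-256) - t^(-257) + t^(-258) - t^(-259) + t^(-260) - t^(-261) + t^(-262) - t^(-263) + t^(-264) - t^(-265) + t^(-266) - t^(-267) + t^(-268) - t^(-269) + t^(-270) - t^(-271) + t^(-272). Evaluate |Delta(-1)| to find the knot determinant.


Step 1: The polynomial has 545 terms with alternating signs, exponents from 272 down to -272.
Step 2: Substitute t = -1. The i-th term has coefficient (-1)^i and exponent (m-i),
  so its value is (-1)^i * (-1)^(m-i) = (-1)^m = 1 for every i.
Step 3: All 545 terms equal 1, so Delta(-1) = 545 * (1) = 545
Step 4: |Delta(-1)| = 545

545


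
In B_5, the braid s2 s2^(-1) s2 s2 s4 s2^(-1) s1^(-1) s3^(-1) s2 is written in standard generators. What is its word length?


The word length counts the number of generators (including inverses).
Listing each generator: s2, s2^(-1), s2, s2, s4, s2^(-1), s1^(-1), s3^(-1), s2
There are 9 generators in this braid word.

9


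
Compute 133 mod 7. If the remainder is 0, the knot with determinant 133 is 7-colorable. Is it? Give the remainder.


Step 1: A knot is p-colorable if and only if p divides its determinant.
Step 2: Compute 133 mod 7.
133 = 19 * 7 + 0
Step 3: 133 mod 7 = 0
Step 4: The knot is 7-colorable: yes

0


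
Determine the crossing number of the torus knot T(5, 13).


For a torus knot T(p, q) with gcd(p,q)=1,
the crossing number is min(p*(q-1), q*(p-1)).
p*(q-1) = 5*12 = 60
q*(p-1) = 13*4 = 52
min(60, 52) = 52

52


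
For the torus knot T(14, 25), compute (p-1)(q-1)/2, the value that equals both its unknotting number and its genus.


For a torus knot T(p,q), both the unknotting number and genus equal (p-1)(q-1)/2.
= (14-1)(25-1)/2
= 13*24/2
= 312/2 = 156

156


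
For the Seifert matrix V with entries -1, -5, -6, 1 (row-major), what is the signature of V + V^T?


Step 1: V + V^T = [[-2, -11], [-11, 2]]
Step 2: trace = 0, det = -125
Step 3: Discriminant = 0^2 - 4*(-125) = 500
Step 4: Eigenvalues: 11.1803, -11.1803
Step 5: Signature = (# positive eigenvalues) - (# negative eigenvalues) = 0

0


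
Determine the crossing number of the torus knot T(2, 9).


For a torus knot T(p, q) with gcd(p,q)=1,
the crossing number is min(p*(q-1), q*(p-1)).
p*(q-1) = 2*8 = 16
q*(p-1) = 9*1 = 9
min(16, 9) = 9

9


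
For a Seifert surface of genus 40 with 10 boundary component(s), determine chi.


chi = 2 - 2g - b
= 2 - 2*40 - 10
= 2 - 80 - 10 = -88

-88


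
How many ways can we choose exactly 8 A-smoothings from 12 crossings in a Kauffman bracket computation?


We choose which 8 of 12 crossings get A-smoothings.
C(12, 8) = 12! / (8! * 4!)
= 495

495


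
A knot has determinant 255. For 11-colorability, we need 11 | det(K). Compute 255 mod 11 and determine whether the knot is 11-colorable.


Step 1: A knot is p-colorable if and only if p divides its determinant.
Step 2: Compute 255 mod 11.
255 = 23 * 11 + 2
Step 3: 255 mod 11 = 2
Step 4: The knot is 11-colorable: no

2


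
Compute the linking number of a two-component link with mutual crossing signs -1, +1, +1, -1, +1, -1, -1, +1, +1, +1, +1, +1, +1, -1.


Step 1: Count positive crossings: 9
Step 2: Count negative crossings: 5
Step 3: Sum of signs = 9 - 5 = 4
Step 4: Linking number = sum/2 = 4/2 = 2

2


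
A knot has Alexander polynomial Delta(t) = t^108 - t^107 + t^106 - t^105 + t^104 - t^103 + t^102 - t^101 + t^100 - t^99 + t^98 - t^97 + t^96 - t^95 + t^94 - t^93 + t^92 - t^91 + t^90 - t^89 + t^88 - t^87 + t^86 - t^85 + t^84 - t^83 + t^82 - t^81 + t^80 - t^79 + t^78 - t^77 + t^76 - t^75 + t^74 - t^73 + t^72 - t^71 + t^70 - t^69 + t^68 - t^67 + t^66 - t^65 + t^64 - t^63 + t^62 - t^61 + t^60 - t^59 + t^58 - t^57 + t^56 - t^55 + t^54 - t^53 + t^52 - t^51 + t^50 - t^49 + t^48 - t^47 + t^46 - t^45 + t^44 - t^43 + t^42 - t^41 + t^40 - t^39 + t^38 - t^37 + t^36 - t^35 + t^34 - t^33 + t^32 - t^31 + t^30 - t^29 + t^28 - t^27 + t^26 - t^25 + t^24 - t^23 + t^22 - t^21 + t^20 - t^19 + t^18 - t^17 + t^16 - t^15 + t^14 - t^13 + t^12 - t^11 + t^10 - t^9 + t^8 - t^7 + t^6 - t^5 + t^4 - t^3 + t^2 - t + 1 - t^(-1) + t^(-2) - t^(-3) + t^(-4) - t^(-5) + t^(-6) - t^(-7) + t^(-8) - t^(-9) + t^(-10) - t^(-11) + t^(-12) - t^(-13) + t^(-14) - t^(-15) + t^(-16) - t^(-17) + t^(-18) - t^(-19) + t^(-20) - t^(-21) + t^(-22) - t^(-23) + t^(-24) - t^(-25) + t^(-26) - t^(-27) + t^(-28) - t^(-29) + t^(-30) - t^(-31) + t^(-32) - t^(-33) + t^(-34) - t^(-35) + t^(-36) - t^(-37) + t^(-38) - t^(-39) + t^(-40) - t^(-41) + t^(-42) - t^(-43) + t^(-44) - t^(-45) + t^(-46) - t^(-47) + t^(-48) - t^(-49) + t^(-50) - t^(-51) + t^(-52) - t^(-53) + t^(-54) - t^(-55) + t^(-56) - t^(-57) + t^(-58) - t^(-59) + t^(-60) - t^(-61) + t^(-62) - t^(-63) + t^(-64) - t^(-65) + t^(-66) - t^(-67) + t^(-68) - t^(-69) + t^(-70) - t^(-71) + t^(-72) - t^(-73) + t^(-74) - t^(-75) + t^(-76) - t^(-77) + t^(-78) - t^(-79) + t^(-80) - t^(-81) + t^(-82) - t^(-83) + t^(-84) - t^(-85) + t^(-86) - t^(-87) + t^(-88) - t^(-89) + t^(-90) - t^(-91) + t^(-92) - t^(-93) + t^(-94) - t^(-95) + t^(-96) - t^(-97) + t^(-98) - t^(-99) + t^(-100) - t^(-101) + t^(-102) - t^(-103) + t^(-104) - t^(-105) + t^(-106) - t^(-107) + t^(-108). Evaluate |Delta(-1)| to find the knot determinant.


Step 1: The polynomial has 217 terms with alternating signs, exponents from 108 down to -108.
Step 2: Substitute t = -1. The i-th term has coefficient (-1)^i and exponent (m-i),
  so its value is (-1)^i * (-1)^(m-i) = (-1)^m = 1 for every i.
Step 3: All 217 terms equal 1, so Delta(-1) = 217 * (1) = 217
Step 4: |Delta(-1)| = 217

217


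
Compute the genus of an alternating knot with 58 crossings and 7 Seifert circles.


For alternating knots, g = (c - s + 1)/2.
= (58 - 7 + 1)/2
= 52/2 = 26

26


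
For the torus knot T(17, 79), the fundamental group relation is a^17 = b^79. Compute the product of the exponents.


The relation is a^17 = b^79.
Product of exponents = 17 * 79
= 1343

1343


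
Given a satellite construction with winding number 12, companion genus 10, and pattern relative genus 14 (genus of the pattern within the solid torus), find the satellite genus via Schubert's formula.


Schubert: g(satellite) = g_rel(pattern) + |winding| * g(companion),
where g_rel(pattern) is the genus of the pattern relative to the solid torus.
= 14 + 12 * 10
= 14 + 120 = 134

134


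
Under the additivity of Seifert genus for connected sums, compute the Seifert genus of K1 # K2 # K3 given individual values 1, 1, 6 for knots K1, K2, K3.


The Seifert genus is additive under connected sum.
Seifert genus(K1 # K2 # K3) = (1) + (1) + (6)
= 8

8


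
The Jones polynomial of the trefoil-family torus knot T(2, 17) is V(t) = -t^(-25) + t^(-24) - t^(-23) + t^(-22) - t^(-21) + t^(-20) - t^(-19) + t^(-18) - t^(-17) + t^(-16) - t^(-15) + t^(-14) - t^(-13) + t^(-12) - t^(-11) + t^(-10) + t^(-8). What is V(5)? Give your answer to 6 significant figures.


Substituting t = 5 into V(t) = -t^(-25) + t^(-24) - t^(-23) + t^(-22) - t^(-21) + t^(-20) - t^(-19) + t^(-18) - t^(-17) + t^(-16) - t^(-15) + t^(-14) - t^(-13) + t^(-12) - t^(-11) + t^(-10) + t^(-8):
  (-)t^(-25) = -3.35544e-18
  (+)t^(-24) = 1.67772e-17
  (-)t^(-23) = -8.38861e-17
  (+)t^(-22) = 4.1943e-16
  (-)t^(-21) = -2.09715e-15
  (+)t^(-20) = 1.04858e-14
  (-)t^(-19) = -5.24288e-14
  (+)t^(-18) = 2.62144e-13
  (-)t^(-17) = -1.31072e-12
  (+)t^(-16) = 6.5536e-12
  (-)t^(-15) = -3.2768e-11
  (+)t^(-14) = 1.6384e-10
  (-)t^(-13) = -8.192e-10
  (+)t^(-12) = 4.096e-09
  (-)t^(-11) = -2.048e-08
  (+)t^(-10) = 1.024e-07
  (+)t^(-8) = 2.56e-06
Sum = (-3.35544e-18) + (1.67772e-17) + (-8.38861e-17) + (4.1943e-16) + (-2.09715e-15) + (1.04858e-14) + (-5.24288e-14) + (2.62144e-13) + (-1.31072e-12) + (6.5536e-12) + (-3.2768e-11) + (1.6384e-10) + (-8.192e-10) + (4.096e-09) + (-2.048e-08) + (1.024e-07) + (2.56e-06)
= 2.645333333e-06
Rounded to 6 significant figures: 2.64533e-06

2.64533e-06


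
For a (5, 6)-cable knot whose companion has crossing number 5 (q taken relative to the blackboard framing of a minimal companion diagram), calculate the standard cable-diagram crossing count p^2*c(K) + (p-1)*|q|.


Step 1: Each of the c(K) crossings of the companion diagram becomes p*p = p^2 crossings among the p parallel strands, and each of the |q| twists s_1 s_2 ... s_(p-1) adds (p-1) crossings.
  Crossings = p^2 * c(K) + (p-1)*|q|
Step 2: = 5^2 * 5 + (5-1)*6
Step 3: = 25*5 + 4*6
Step 4: = 125 + 24 = 149

149


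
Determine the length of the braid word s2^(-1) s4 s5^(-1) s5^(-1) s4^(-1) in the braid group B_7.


The word length counts the number of generators (including inverses).
Listing each generator: s2^(-1), s4, s5^(-1), s5^(-1), s4^(-1)
There are 5 generators in this braid word.

5


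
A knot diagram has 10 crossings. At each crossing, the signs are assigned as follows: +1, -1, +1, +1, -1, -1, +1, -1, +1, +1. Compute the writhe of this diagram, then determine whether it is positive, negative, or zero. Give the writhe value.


Step 1: Count positive crossings (+1).
Positive crossings: 6
Step 2: Count negative crossings (-1).
Negative crossings: 4
Step 3: Writhe = (positive) - (negative)
w = 6 - 4 = 2
Step 4: |w| = 2, and w is positive

2


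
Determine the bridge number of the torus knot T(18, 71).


The bridge number of T(p,q) is min(p,q).
min(18, 71) = 18

18


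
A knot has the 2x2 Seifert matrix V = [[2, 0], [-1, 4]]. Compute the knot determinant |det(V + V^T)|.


Step 1: Form V + V^T where V = [[2, 0], [-1, 4]]
  V^T = [[2, -1], [0, 4]]
  V + V^T = [[4, -1], [-1, 8]]
Step 2: det(V + V^T) = 4*8 - (-1)*(-1)
  = 32 - 1 = 31
Step 3: Knot determinant = |det(V + V^T)| = |31| = 31

31


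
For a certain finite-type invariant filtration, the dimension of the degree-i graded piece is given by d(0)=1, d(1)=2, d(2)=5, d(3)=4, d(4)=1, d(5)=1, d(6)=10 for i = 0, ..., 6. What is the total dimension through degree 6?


Total dimension = d(0) + d(1) + ... + d(6)
= 1 + 2 + 5 + 4 + 1 + 1 + 10
= 24

24


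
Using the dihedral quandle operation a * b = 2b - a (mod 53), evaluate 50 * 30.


50 * 30 = 2*30 - 50 mod 53
= 60 - 50 mod 53
= 10 mod 53 = 10

10


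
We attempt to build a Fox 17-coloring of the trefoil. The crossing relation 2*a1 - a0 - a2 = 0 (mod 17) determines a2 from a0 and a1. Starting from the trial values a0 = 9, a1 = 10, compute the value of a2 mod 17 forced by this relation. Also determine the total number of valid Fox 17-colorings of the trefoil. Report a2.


Step 1: Apply the given crossing relation 2*a1 - a0 - a2 = 0 (mod 17).
  a2 = 2*a1 - a0 mod 17
  a2 = 2*10 - 9 mod 17
  a2 = 20 - 9 mod 17
  a2 = 11 mod 17 = 11
Step 2: The trefoil has determinant 3.
  Number of Fox p-colorings (p prime) is p^2 if p = 3, else p.
  Since 17 does not divide 3, only trivial (constant) colorings exist.
  (So the trial a0 = 9, a1 = 10 with a0 != a1 does NOT extend to a valid coloring of the whole trefoil: the other two crossing relations require 3*(a1 - a0) = 0 (mod 17), which fails.)
  Total colorings = 17
Step 3: a2 = 11, total Fox 17-colorings = 17

11


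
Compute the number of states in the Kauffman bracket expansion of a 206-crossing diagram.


Each crossing contributes 2 choices (A-smoothing or B-smoothing).
Total states = 2^206 = 102844034832575377634685573909834406561420991602098741459288064

102844034832575377634685573909834406561420991602098741459288064


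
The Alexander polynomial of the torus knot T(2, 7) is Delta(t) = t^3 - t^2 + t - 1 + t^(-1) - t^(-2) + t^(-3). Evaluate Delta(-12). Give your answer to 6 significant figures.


Substituting t = -12 into Delta(t) = t^3 - t^2 + t - 1 + t^(-1) - t^(-2) + t^(-3):
Term values: (-1728) + (-144) + (-12) + (-1) + (-0.0833333) + (-0.00694444) + (-0.000578704)
Sum = -1885.090856
Rounded to 6 significant figures: -1885.09

-1885.09


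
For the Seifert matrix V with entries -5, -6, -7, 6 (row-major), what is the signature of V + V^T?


Step 1: V + V^T = [[-10, -13], [-13, 12]]
Step 2: trace = 2, det = -289
Step 3: Discriminant = 2^2 - 4*(-289) = 1160
Step 4: Eigenvalues: 18.0294, -16.0294
Step 5: Signature = (# positive eigenvalues) - (# negative eigenvalues) = 0

0


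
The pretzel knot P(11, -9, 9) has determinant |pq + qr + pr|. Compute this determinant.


Step 1: Compute pq + qr + pr.
pq = 11*(-9) = -99
qr = (-9)*9 = -81
pr = 11*9 = 99
pq + qr + pr = -99 + (-81) + 99 = -81
Step 2: Take absolute value.
det(P(11,-9,9)) = |-81| = 81

81


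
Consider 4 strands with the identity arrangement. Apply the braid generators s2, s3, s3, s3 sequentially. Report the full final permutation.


Starting with identity [1, 2, 3, 4].
Apply generators in sequence:
  After s2: [1, 3, 2, 4]
  After s3: [1, 3, 4, 2]
  After s3: [1, 3, 2, 4]
  After s3: [1, 3, 4, 2]
Final permutation: [1, 3, 4, 2]

[1, 3, 4, 2]


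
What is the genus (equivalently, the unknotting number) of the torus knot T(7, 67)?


For a torus knot T(p,q), both the unknotting number and genus equal (p-1)(q-1)/2.
= (7-1)(67-1)/2
= 6*66/2
= 396/2 = 198

198


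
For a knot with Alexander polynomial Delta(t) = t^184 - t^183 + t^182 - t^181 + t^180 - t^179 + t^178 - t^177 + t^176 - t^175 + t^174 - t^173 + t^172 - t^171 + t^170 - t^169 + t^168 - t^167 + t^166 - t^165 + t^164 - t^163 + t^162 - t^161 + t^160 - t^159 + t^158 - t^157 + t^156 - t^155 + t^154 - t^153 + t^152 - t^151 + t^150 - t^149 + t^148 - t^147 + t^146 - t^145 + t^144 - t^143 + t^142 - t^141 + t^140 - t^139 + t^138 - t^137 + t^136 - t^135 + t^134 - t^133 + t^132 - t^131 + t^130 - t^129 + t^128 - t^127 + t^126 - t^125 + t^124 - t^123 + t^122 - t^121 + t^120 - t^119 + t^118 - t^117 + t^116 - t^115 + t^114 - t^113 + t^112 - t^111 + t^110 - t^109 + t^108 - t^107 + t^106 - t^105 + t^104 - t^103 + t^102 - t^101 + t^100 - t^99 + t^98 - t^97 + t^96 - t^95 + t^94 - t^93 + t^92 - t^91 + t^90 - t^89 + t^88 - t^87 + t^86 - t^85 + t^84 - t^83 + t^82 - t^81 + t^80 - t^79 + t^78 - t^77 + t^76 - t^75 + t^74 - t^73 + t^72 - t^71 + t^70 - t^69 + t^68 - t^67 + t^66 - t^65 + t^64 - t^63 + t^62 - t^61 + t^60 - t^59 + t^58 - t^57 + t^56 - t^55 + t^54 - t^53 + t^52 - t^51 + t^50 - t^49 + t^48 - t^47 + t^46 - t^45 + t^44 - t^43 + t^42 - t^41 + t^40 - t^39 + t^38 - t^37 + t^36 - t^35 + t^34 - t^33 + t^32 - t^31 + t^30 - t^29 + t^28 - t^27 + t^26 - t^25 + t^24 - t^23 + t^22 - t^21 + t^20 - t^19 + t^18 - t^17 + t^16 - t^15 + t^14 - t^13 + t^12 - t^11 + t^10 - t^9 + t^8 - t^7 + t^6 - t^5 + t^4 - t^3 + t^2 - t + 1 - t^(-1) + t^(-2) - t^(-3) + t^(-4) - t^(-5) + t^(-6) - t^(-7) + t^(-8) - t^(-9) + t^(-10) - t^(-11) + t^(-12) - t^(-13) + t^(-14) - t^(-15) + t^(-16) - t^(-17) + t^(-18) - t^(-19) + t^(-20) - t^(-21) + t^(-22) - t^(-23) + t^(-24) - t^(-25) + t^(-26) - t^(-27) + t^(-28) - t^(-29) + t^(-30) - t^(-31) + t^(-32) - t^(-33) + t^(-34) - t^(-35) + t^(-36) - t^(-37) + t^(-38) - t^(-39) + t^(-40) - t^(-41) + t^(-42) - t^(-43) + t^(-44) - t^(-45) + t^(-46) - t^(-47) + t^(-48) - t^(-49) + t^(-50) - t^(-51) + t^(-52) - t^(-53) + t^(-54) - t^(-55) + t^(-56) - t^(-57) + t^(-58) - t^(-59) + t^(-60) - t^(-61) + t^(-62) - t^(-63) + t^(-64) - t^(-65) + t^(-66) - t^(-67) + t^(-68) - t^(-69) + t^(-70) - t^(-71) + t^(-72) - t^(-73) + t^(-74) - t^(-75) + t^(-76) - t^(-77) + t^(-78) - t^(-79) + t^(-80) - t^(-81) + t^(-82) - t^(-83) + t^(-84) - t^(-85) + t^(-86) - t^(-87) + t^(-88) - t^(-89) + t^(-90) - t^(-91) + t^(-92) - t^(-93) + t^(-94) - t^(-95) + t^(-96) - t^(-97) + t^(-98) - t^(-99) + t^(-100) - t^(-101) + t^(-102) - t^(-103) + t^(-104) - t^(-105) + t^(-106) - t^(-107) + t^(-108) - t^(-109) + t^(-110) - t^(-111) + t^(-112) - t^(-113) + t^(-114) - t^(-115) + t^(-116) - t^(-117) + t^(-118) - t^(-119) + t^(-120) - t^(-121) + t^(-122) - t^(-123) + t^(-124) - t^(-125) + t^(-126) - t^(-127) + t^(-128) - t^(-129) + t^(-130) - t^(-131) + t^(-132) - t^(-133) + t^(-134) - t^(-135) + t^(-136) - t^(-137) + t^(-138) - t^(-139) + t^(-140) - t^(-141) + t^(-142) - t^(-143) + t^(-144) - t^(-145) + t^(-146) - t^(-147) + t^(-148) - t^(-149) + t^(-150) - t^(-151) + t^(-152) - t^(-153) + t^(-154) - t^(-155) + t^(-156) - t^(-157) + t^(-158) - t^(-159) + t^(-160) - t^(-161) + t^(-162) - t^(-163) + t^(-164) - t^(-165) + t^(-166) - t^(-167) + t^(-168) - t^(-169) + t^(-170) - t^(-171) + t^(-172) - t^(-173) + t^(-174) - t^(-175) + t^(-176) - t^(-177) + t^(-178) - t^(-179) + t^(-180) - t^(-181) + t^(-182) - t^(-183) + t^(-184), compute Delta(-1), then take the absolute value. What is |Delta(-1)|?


Step 1: The polynomial has 369 terms with alternating signs, exponents from 184 down to -184.
Step 2: Substitute t = -1. The i-th term has coefficient (-1)^i and exponent (m-i),
  so its value is (-1)^i * (-1)^(m-i) = (-1)^m = 1 for every i.
Step 3: All 369 terms equal 1, so Delta(-1) = 369 * (1) = 369
Step 4: |Delta(-1)| = 369

369
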